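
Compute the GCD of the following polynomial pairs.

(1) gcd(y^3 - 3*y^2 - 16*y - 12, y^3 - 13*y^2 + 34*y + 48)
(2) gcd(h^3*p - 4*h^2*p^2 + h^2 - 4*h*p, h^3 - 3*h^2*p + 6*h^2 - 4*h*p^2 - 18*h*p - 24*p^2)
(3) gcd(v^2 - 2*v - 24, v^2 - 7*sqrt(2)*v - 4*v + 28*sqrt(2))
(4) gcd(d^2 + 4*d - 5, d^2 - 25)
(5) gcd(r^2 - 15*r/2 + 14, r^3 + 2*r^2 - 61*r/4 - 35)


(1) = gcd((y - 6)*(y + 1)*(y + 2), (y - 8)*(y - 6)*(y + 1)) = y^2 - 5*y - 6
(2) = gcd(h*(h - 4*p)*(h*p + 1), (h + 6)*(h - 4*p)*(h + p)) = -h + 4*p
(3) = 1
(4) = d + 5
(5) = gcd((r - 4)*(r - 7/2), (r - 4)*(r + 5/2)*(r + 7/2)) = r - 4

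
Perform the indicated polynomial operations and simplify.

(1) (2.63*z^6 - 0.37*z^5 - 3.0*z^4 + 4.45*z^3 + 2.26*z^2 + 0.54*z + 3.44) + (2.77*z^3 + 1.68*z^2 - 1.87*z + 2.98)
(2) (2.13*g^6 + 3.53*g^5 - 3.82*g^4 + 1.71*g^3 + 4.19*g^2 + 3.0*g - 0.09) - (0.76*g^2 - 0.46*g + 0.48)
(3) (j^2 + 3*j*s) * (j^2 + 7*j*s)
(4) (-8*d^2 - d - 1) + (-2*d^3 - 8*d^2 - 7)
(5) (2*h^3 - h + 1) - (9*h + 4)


(1) = 2.63*z^6 - 0.37*z^5 - 3.0*z^4 + 7.22*z^3 + 3.94*z^2 - 1.33*z + 6.42
(2) = 2.13*g^6 + 3.53*g^5 - 3.82*g^4 + 1.71*g^3 + 3.43*g^2 + 3.46*g - 0.57
(3) = j^4 + 10*j^3*s + 21*j^2*s^2
(4) = -2*d^3 - 16*d^2 - d - 8
(5) = 2*h^3 - 10*h - 3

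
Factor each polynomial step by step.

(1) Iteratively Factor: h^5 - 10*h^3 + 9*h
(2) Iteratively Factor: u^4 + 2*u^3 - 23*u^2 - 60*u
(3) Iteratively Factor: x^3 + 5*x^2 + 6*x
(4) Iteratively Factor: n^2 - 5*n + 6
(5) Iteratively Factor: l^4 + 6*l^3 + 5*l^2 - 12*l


(1) = (h + 1)*(h^4 - h^3 - 9*h^2 + 9*h) = (h - 3)*(h + 1)*(h^3 + 2*h^2 - 3*h) = (h - 3)*(h + 1)*(h + 3)*(h^2 - h) = (h - 3)*(h - 1)*(h + 1)*(h + 3)*(h)
(2) = (u + 3)*(u^3 - u^2 - 20*u) = (u + 3)*(u + 4)*(u^2 - 5*u) = (u - 5)*(u + 3)*(u + 4)*(u)
(3) = (x + 3)*(x^2 + 2*x) = x*(x + 3)*(x + 2)
(4) = (n - 2)*(n - 3)
(5) = (l - 1)*(l^3 + 7*l^2 + 12*l) = (l - 1)*(l + 3)*(l^2 + 4*l) = l*(l - 1)*(l + 3)*(l + 4)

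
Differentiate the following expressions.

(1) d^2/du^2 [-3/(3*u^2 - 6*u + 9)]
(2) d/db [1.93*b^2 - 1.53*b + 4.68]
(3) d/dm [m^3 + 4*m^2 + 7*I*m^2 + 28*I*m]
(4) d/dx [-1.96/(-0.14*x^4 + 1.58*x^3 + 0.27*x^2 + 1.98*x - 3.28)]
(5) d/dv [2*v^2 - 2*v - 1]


(1) = 2*(u^2 - 2*u - 4*(u - 1)^2 + 3)/(u^2 - 2*u + 3)^3
(2) = 3.86*b - 1.53
(3) = 3*m^2 + m*(8 + 14*I) + 28*I
(4) = (-1.0976*x^3 + 9.2904*x^2 + 1.0584*x + 3.8808)/(-0.14*x^4 + 1.58*x^3 + 0.27*x^2 + 1.98*x - 3.28)^2
(5) = 4*v - 2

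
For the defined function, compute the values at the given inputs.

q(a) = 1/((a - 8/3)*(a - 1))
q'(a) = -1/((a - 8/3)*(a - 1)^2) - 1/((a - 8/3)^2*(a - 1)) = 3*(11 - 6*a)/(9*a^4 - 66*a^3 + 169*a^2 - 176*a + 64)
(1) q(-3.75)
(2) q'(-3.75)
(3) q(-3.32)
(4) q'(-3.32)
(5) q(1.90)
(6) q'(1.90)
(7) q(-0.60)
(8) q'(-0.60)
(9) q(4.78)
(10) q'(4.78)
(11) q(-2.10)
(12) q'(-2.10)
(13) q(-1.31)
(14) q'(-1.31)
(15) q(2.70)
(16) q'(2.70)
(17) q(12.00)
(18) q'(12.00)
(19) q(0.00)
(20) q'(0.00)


(1) = 0.03
(2) = 0.01
(3) = 0.04
(4) = 0.02
(5) = -1.45
(6) = -0.28
(7) = 0.19
(8) = 0.18
(9) = 0.13
(10) = -0.09
(11) = 0.07
(12) = 0.04
(13) = 0.11
(14) = 0.07
(15) = 17.65
(16) = -539.79
(17) = 0.01
(18) = -0.00
(19) = 0.38
(20) = 0.52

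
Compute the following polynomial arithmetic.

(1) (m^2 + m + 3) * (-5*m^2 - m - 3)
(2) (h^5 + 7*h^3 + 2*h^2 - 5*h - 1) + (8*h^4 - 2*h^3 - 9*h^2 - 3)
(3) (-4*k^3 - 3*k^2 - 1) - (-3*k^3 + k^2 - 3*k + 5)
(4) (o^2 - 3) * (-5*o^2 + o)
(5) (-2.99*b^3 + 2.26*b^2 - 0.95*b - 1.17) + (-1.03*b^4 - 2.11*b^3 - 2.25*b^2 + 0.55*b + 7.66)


(1) = -5*m^4 - 6*m^3 - 19*m^2 - 6*m - 9
(2) = h^5 + 8*h^4 + 5*h^3 - 7*h^2 - 5*h - 4
(3) = -k^3 - 4*k^2 + 3*k - 6
(4) = -5*o^4 + o^3 + 15*o^2 - 3*o
(5) = -1.03*b^4 - 5.1*b^3 + 0.01*b^2 - 0.4*b + 6.49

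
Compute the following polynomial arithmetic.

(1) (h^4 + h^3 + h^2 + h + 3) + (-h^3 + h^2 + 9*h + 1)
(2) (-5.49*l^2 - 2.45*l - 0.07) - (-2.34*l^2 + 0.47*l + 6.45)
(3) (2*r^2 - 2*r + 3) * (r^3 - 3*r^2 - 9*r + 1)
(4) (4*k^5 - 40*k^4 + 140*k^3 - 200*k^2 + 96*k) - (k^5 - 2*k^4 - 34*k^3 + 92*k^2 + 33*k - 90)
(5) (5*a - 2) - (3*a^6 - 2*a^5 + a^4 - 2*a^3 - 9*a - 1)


(1) = h^4 + 2*h^2 + 10*h + 4
(2) = -3.15*l^2 - 2.92*l - 6.52
(3) = 2*r^5 - 8*r^4 - 9*r^3 + 11*r^2 - 29*r + 3
(4) = 3*k^5 - 38*k^4 + 174*k^3 - 292*k^2 + 63*k + 90
(5) = -3*a^6 + 2*a^5 - a^4 + 2*a^3 + 14*a - 1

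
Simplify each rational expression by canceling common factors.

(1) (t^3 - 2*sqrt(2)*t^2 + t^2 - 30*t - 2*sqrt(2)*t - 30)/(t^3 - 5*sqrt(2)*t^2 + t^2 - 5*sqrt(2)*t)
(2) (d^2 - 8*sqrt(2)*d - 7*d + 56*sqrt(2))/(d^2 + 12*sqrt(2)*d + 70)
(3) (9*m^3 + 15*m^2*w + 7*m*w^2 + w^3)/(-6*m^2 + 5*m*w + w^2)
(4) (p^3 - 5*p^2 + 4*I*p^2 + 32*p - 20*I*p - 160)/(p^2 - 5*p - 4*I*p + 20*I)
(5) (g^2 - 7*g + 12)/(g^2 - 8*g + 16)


(1) = (t + 3*sqrt(2))/t
(2) = (d^2 + d*(-8*sqrt(2) - 7) + 56*sqrt(2))/(d^2 + 12*sqrt(2)*d + 70)
(3) = (9*m^3 + 15*m^2*w + 7*m*w^2 + w^3)/(-6*m^2 + 5*m*w + w^2)
(4) = p + 8*I
(5) = (g - 3)/(g - 4)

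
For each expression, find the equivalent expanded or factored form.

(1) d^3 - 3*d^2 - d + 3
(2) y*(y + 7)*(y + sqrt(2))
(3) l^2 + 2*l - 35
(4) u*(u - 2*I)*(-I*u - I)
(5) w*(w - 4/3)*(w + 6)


(1) = (d - 3)*(d - 1)*(d + 1)
(2) = y^3 + sqrt(2)*y^2 + 7*y^2 + 7*sqrt(2)*y
(3) = (l - 5)*(l + 7)
(4) = -I*u^3 - 2*u^2 - I*u^2 - 2*u
(5) = w^3 + 14*w^2/3 - 8*w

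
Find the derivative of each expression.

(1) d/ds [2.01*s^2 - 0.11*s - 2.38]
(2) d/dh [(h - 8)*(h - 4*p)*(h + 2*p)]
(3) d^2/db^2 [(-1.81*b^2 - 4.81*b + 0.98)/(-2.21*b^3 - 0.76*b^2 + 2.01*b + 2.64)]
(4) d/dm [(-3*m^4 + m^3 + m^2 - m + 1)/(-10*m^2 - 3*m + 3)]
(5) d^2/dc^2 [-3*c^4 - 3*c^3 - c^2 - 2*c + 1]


(1) = 4.02*s - 0.11
(2) = 3*h^2 - 4*h*p - 16*h - 8*p^2 + 16*p
(3) = (17.680442*b^6 + 140.955126*b^5 + 39.277446*b^4 + 175.326994*b^3 + 381.274332*b^2 + 32.58072*b - 37.668756)/(10.793861*b^9 + 11.135748*b^8 - 25.621635*b^7 - 58.499072*b^6 - 3.301929*b^5 + 74.9997*b^4 + 62.285031*b^3 - 16.106904*b^2 - 42.026688*b - 18.399744)
(4) = m*(60*m^4 + 17*m^3 - 42*m^2 - 4*m + 26)/(100*m^4 + 60*m^3 - 51*m^2 - 18*m + 9)
(5) = -36*c^2 - 18*c - 2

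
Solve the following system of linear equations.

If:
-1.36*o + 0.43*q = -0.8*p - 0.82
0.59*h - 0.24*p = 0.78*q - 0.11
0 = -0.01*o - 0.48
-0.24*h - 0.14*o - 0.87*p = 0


Then:
h = -505.57
o = -48.00
p = 147.19
q = -427.56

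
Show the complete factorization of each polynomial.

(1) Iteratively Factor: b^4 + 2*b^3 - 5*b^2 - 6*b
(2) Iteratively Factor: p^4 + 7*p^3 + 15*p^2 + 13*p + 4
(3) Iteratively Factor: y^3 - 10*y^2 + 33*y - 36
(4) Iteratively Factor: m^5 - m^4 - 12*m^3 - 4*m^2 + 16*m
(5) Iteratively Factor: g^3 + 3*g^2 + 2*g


(1) = (b + 3)*(b^3 - b^2 - 2*b) = b*(b + 3)*(b^2 - b - 2) = b*(b - 2)*(b + 3)*(b + 1)
(2) = (p + 1)*(p^3 + 6*p^2 + 9*p + 4) = (p + 1)^2*(p^2 + 5*p + 4) = (p + 1)^3*(p + 4)
(3) = (y - 3)*(y^2 - 7*y + 12) = (y - 4)*(y - 3)*(y - 3)
(4) = (m - 1)*(m^4 - 12*m^2 - 16*m) = m*(m - 1)*(m^3 - 12*m - 16) = m*(m - 1)*(m + 2)*(m^2 - 2*m - 8) = m*(m - 1)*(m + 2)^2*(m - 4)
(5) = (g)*(g^2 + 3*g + 2) = g*(g + 2)*(g + 1)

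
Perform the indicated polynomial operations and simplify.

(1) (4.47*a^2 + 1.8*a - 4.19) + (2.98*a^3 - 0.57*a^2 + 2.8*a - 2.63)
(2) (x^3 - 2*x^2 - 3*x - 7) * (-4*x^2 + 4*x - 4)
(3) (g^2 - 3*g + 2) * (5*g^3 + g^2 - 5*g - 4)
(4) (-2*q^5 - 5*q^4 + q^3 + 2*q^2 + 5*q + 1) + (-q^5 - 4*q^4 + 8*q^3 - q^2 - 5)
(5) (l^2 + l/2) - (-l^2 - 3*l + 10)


(1) = 2.98*a^3 + 3.9*a^2 + 4.6*a - 6.82
(2) = -4*x^5 + 12*x^4 + 24*x^2 - 16*x + 28
(3) = 5*g^5 - 14*g^4 + 2*g^3 + 13*g^2 + 2*g - 8
(4) = -3*q^5 - 9*q^4 + 9*q^3 + q^2 + 5*q - 4
(5) = 2*l^2 + 7*l/2 - 10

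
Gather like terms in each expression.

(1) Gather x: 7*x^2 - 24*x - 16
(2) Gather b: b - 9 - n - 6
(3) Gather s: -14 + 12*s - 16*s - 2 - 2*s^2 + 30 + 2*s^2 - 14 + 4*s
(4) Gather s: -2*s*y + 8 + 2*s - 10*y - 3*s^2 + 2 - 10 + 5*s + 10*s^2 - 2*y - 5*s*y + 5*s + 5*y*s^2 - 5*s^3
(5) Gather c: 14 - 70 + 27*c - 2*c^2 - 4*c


(1) = 7*x^2 - 24*x - 16
(2) = b - n - 15
(3) = 0
(4) = -5*s^3 + s^2*(5*y + 7) + s*(12 - 7*y) - 12*y
(5) = -2*c^2 + 23*c - 56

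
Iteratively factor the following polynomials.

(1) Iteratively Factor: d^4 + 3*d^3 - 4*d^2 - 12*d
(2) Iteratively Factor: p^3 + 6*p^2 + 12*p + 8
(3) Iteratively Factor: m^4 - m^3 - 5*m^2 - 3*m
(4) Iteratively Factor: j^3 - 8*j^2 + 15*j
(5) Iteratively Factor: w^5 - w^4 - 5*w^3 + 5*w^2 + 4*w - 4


(1) = (d + 2)*(d^3 + d^2 - 6*d) = (d + 2)*(d + 3)*(d^2 - 2*d) = d*(d + 2)*(d + 3)*(d - 2)
(2) = (p + 2)*(p^2 + 4*p + 4) = (p + 2)^2*(p + 2)
(3) = (m)*(m^3 - m^2 - 5*m - 3) = m*(m - 3)*(m^2 + 2*m + 1) = m*(m - 3)*(m + 1)*(m + 1)
(4) = (j - 5)*(j^2 - 3*j) = j*(j - 5)*(j - 3)
(5) = (w + 2)*(w^4 - 3*w^3 + w^2 + 3*w - 2) = (w + 1)*(w + 2)*(w^3 - 4*w^2 + 5*w - 2) = (w - 1)*(w + 1)*(w + 2)*(w^2 - 3*w + 2) = (w - 1)^2*(w + 1)*(w + 2)*(w - 2)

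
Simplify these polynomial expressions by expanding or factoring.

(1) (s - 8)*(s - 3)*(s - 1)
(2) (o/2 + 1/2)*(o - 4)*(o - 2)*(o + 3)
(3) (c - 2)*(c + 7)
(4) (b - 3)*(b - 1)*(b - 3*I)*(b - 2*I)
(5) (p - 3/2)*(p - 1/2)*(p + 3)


(1) = s^3 - 12*s^2 + 35*s - 24
(2) = o^4/2 - o^3 - 13*o^2/2 + 7*o + 12
(3) = c^2 + 5*c - 14
(4) = b^4 - 4*b^3 - 5*I*b^3 - 3*b^2 + 20*I*b^2 + 24*b - 15*I*b - 18
(5) = p^3 + p^2 - 21*p/4 + 9/4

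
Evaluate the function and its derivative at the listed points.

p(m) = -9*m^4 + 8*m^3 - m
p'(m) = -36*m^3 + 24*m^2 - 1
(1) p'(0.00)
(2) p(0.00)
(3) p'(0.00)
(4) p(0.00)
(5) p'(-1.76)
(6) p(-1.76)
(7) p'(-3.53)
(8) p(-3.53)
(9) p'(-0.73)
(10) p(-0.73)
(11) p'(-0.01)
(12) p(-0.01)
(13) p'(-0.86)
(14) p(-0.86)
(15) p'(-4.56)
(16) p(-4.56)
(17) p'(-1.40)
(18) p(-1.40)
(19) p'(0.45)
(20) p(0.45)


(1) = -1.00
(2) = 0.00
(3) = -1.00
(4) = 0.00
(5) = 269.61
(6) = -128.21
(7) = 1881.59
(8) = -1745.83
(9) = 25.79
(10) = -4.94
(11) = -1.00
(12) = 0.01
(13) = 39.65
(14) = -9.15
(15) = 3911.52
(16) = -4645.35
(17) = 144.82
(18) = -55.13
(19) = 0.58
(20) = -0.09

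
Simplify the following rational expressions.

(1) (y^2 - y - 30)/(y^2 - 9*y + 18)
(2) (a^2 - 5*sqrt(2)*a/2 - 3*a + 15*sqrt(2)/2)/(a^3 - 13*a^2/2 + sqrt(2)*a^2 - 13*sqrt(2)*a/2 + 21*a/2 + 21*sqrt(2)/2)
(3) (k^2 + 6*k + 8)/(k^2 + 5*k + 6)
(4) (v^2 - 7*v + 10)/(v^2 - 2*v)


(1) = (y + 5)/(y - 3)
(2) = (4*a - 10*sqrt(2))/(4*a^2 + a*(-14 + 4*sqrt(2)) - 14*sqrt(2))
(3) = (k + 4)/(k + 3)
(4) = (v - 5)/v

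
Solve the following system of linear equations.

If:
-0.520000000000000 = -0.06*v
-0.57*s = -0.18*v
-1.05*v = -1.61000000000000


Then:
No Solution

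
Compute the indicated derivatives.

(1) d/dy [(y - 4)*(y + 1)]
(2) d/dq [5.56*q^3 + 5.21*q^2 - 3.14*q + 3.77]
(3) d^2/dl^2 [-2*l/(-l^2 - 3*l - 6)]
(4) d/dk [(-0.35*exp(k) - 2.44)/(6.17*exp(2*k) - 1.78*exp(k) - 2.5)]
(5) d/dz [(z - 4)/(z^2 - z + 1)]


(1) = 2*y - 3
(2) = 16.68*q^2 + 10.42*q - 3.14
(3) = 4*(l*(2*l + 3)^2 - 3*(l + 1)*(l^2 + 3*l + 6))/(l^2 + 3*l + 6)^3
(4) = (2.1595*exp(2*k) + 30.1096*exp(k) - 3.4682)*exp(k)/(38.0689*exp(4*k) - 21.9652*exp(3*k) - 27.6816*exp(2*k) + 8.9*exp(k) + 6.25)
(5) = (z^2 - z - (z - 4)*(2*z - 1) + 1)/(z^2 - z + 1)^2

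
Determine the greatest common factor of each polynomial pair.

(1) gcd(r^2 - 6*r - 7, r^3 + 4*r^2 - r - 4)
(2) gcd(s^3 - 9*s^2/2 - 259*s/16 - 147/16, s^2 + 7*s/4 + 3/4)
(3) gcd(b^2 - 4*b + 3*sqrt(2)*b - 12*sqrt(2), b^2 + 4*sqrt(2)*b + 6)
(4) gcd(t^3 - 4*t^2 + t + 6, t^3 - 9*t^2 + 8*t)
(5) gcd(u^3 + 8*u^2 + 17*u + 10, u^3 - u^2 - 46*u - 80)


(1) = r + 1
(2) = gcd((s - 7)*(s + 3/4)*(s + 7/4), (s + 3/4)*(s + 1)) = s + 3/4
(3) = b + 3*sqrt(2)
(4) = 1
(5) = gcd((u + 1)*(u + 2)*(u + 5), (u - 8)*(u + 2)*(u + 5)) = u^2 + 7*u + 10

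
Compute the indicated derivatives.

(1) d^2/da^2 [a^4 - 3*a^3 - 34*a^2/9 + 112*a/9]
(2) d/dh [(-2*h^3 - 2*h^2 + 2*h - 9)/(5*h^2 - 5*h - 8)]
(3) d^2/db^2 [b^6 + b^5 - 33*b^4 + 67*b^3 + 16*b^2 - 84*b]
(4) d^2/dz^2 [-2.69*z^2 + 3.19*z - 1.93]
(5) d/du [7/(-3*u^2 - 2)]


(1) = 12*a^2 - 18*a - 68/9
(2) = (-10*h^4 + 20*h^3 + 48*h^2 + 122*h - 61)/(25*h^4 - 50*h^3 - 55*h^2 + 80*h + 64)
(3) = 30*b^4 + 20*b^3 - 396*b^2 + 402*b + 32
(4) = -5.38000000000000
(5) = 42*u/(3*u^2 + 2)^2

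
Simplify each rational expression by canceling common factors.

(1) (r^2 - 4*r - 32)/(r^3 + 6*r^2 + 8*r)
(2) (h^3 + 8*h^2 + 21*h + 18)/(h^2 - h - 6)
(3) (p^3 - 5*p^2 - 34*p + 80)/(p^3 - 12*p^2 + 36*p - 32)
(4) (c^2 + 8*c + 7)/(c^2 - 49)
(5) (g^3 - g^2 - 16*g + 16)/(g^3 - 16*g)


(1) = (r - 8)/(r^2 + 2*r)
(2) = (h^2 + 6*h + 9)/(h - 3)
(3) = (p + 5)/(p - 2)
(4) = (c + 1)/(c - 7)
(5) = (g - 1)/g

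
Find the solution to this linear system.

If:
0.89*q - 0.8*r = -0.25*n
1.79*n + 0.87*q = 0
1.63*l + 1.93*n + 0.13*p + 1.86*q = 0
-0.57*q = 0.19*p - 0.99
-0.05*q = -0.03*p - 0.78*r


Then:
l = -0.33
n = 0.12
p = 5.98
q = -0.26
r = -0.25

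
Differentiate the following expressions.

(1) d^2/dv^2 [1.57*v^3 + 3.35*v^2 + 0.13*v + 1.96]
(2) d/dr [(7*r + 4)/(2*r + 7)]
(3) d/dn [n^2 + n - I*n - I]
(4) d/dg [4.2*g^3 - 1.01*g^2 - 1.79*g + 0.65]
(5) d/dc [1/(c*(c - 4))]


(1) = 9.42*v + 6.7
(2) = 41/(2*r + 7)^2
(3) = 2*n + 1 - I
(4) = 12.6*g^2 - 2.02*g - 1.79
(5) = 2*(2 - c)/(c^2*(c^2 - 8*c + 16))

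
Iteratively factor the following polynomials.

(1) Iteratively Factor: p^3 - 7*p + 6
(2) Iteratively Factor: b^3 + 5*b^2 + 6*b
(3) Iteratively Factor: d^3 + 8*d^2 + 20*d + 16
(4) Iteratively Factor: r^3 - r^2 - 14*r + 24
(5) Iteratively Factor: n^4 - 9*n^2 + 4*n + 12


(1) = (p - 2)*(p^2 + 2*p - 3) = (p - 2)*(p + 3)*(p - 1)
(2) = (b + 3)*(b^2 + 2*b) = (b + 2)*(b + 3)*(b)
(3) = (d + 4)*(d^2 + 4*d + 4) = (d + 2)*(d + 4)*(d + 2)
(4) = (r - 3)*(r^2 + 2*r - 8) = (r - 3)*(r - 2)*(r + 4)
(5) = (n + 3)*(n^3 - 3*n^2 + 4) = (n - 2)*(n + 3)*(n^2 - n - 2) = (n - 2)^2*(n + 3)*(n + 1)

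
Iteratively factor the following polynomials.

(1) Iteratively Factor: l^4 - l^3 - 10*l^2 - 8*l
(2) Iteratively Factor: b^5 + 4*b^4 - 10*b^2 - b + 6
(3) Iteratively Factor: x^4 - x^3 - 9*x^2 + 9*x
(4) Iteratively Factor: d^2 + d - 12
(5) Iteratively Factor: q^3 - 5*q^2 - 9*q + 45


(1) = (l + 1)*(l^3 - 2*l^2 - 8*l) = l*(l + 1)*(l^2 - 2*l - 8) = l*(l + 1)*(l + 2)*(l - 4)
(2) = (b + 2)*(b^4 + 2*b^3 - 4*b^2 - 2*b + 3) = (b - 1)*(b + 2)*(b^3 + 3*b^2 - b - 3) = (b - 1)*(b + 1)*(b + 2)*(b^2 + 2*b - 3) = (b - 1)^2*(b + 1)*(b + 2)*(b + 3)
(3) = (x + 3)*(x^3 - 4*x^2 + 3*x) = (x - 3)*(x + 3)*(x^2 - x) = x*(x - 3)*(x + 3)*(x - 1)
(4) = (d - 3)*(d + 4)
(5) = (q - 3)*(q^2 - 2*q - 15) = (q - 3)*(q + 3)*(q - 5)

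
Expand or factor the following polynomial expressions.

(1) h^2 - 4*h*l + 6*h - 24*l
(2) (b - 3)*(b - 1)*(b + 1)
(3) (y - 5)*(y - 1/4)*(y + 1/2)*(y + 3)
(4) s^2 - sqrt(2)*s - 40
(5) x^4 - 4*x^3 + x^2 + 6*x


(1) = (h + 6)*(h - 4*l)
(2) = b^3 - 3*b^2 - b + 3
(3) = y^4 - 7*y^3/4 - 125*y^2/8 - 7*y/2 + 15/8
(4) = (s - 5*sqrt(2))*(s + 4*sqrt(2))
(5) = x*(x - 3)*(x - 2)*(x + 1)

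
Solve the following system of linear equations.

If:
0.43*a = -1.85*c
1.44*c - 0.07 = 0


Then:
a = -0.21
c = 0.05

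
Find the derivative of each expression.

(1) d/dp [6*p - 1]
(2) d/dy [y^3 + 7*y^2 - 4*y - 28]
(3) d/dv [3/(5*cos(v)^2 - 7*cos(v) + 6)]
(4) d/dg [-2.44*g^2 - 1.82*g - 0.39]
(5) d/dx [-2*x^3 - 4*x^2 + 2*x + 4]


(1) = 6
(2) = 3*y^2 + 14*y - 4
(3) = 3*(10*cos(v) - 7)*sin(v)/(5*cos(v)^2 - 7*cos(v) + 6)^2
(4) = -4.88*g - 1.82
(5) = -6*x^2 - 8*x + 2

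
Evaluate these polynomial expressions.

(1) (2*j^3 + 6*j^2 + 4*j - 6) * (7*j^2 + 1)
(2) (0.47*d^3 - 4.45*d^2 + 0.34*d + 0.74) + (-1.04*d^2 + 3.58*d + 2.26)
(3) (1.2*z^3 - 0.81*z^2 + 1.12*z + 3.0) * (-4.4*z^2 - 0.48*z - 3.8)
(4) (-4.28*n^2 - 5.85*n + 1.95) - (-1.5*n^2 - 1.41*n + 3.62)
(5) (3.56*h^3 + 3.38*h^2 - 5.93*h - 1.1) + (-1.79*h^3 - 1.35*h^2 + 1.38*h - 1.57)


(1) = 14*j^5 + 42*j^4 + 30*j^3 - 36*j^2 + 4*j - 6
(2) = 0.47*d^3 - 5.49*d^2 + 3.92*d + 3.0
(3) = -5.28*z^5 + 2.988*z^4 - 9.0992*z^3 - 10.6596*z^2 - 5.696*z - 11.4
(4) = -2.78*n^2 - 4.44*n - 1.67
(5) = 1.77*h^3 + 2.03*h^2 - 4.55*h - 2.67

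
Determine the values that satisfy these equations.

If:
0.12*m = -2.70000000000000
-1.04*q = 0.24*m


Then:
m = -22.50
q = 5.19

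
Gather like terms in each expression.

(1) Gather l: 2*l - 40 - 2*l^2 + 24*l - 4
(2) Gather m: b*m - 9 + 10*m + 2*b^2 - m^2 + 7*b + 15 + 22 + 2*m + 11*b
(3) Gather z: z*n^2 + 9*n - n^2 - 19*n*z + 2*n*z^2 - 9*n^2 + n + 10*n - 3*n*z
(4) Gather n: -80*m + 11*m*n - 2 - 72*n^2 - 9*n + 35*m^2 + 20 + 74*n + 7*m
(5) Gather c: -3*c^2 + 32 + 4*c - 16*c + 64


(1) = -2*l^2 + 26*l - 44
(2) = 2*b^2 + 18*b - m^2 + m*(b + 12) + 28
(3) = -10*n^2 + 2*n*z^2 + 20*n + z*(n^2 - 22*n)
(4) = 35*m^2 - 73*m - 72*n^2 + n*(11*m + 65) + 18
(5) = -3*c^2 - 12*c + 96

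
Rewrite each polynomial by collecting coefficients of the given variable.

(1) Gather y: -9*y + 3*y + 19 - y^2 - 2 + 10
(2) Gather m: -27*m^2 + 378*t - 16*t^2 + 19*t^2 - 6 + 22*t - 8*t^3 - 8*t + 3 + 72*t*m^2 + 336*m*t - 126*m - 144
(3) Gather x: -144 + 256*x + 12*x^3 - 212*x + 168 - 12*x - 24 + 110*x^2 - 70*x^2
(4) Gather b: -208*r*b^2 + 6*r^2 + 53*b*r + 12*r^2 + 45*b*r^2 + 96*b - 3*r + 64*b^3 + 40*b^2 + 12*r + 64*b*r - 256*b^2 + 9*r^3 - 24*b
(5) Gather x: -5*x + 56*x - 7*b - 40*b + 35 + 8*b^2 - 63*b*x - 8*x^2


(1) = -y^2 - 6*y + 27
(2) = m^2*(72*t - 27) + m*(336*t - 126) - 8*t^3 + 3*t^2 + 392*t - 147
(3) = 12*x^3 + 40*x^2 + 32*x
(4) = 64*b^3 + b^2*(-208*r - 216) + b*(45*r^2 + 117*r + 72) + 9*r^3 + 18*r^2 + 9*r
(5) = 8*b^2 - 47*b - 8*x^2 + x*(51 - 63*b) + 35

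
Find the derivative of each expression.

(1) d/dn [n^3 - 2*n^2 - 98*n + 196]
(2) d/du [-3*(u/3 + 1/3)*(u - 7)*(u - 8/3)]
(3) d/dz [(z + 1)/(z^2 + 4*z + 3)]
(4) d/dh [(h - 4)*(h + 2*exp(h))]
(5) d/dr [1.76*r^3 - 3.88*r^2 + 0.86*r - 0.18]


(1) = 3*n^2 - 4*n - 98
(2) = -3*u^2 + 52*u/3 - 9
(3) = -1/(z^2 + 6*z + 9)
(4) = 2*h*exp(h) + 2*h - 6*exp(h) - 4
(5) = 5.28*r^2 - 7.76*r + 0.86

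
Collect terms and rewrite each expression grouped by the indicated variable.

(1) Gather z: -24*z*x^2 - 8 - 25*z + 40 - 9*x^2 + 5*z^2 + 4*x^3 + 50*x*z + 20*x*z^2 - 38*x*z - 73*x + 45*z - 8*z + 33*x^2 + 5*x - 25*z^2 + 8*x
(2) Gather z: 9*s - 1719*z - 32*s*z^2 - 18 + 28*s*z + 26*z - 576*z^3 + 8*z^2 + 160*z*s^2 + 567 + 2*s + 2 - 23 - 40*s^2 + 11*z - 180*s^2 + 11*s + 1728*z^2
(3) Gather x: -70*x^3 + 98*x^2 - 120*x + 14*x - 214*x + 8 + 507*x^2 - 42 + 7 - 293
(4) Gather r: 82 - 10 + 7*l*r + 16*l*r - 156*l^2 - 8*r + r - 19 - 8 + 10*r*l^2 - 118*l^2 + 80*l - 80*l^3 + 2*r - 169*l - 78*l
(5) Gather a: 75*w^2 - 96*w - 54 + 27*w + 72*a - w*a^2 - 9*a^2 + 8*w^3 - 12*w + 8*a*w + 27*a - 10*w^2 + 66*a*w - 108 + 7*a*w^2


(1) = 4*x^3 + 24*x^2 - 60*x + z^2*(20*x - 20) + z*(-24*x^2 + 12*x + 12) + 32
(2) = -220*s^2 + 22*s - 576*z^3 + z^2*(1736 - 32*s) + z*(160*s^2 + 28*s - 1682) + 528
(3) = -70*x^3 + 605*x^2 - 320*x - 320
(4) = -80*l^3 - 274*l^2 - 167*l + r*(10*l^2 + 23*l - 5) + 45
(5) = a^2*(-w - 9) + a*(7*w^2 + 74*w + 99) + 8*w^3 + 65*w^2 - 81*w - 162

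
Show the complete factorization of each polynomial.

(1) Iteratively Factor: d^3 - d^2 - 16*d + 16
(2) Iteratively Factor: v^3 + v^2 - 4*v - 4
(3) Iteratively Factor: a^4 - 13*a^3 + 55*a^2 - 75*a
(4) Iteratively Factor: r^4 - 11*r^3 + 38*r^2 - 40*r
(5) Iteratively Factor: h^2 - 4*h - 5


(1) = (d - 1)*(d^2 - 16) = (d - 4)*(d - 1)*(d + 4)
(2) = (v + 2)*(v^2 - v - 2) = (v - 2)*(v + 2)*(v + 1)
(3) = (a - 5)*(a^3 - 8*a^2 + 15*a) = a*(a - 5)*(a^2 - 8*a + 15) = a*(a - 5)*(a - 3)*(a - 5)
(4) = (r)*(r^3 - 11*r^2 + 38*r - 40) = r*(r - 5)*(r^2 - 6*r + 8) = r*(r - 5)*(r - 4)*(r - 2)
(5) = (h + 1)*(h - 5)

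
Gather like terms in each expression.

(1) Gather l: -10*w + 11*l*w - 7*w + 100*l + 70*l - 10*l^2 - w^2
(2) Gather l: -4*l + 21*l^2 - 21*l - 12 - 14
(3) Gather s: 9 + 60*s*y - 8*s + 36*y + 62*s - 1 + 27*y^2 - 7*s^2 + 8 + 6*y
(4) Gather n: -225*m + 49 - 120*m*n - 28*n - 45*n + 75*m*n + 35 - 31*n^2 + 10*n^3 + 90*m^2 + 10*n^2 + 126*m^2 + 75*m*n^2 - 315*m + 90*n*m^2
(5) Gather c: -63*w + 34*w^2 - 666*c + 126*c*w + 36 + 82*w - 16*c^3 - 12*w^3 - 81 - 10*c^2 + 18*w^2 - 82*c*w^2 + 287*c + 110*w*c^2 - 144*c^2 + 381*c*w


(1) = -10*l^2 + l*(11*w + 170) - w^2 - 17*w
(2) = 21*l^2 - 25*l - 26
(3) = -7*s^2 + s*(60*y + 54) + 27*y^2 + 42*y + 16
(4) = 216*m^2 - 540*m + 10*n^3 + n^2*(75*m - 21) + n*(90*m^2 - 45*m - 73) + 84
(5) = -16*c^3 + c^2*(110*w - 154) + c*(-82*w^2 + 507*w - 379) - 12*w^3 + 52*w^2 + 19*w - 45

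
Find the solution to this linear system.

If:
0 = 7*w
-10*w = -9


Then:
No Solution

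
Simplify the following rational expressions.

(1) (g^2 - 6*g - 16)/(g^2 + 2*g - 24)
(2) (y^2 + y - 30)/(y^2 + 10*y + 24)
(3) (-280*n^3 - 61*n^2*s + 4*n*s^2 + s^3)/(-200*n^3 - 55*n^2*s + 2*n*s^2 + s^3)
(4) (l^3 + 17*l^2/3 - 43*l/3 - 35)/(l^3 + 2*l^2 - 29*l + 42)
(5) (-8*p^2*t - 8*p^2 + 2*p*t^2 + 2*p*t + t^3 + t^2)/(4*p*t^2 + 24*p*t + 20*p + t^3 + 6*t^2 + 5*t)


(1) = (g^2 - 6*g - 16)/(g^2 + 2*g - 24)
(2) = (y - 5)/(y + 4)
(3) = (7*n + s)/(5*n + s)
(4) = (3*l + 5)/(3*l - 6)
(5) = (-2*p + t)/(t + 5)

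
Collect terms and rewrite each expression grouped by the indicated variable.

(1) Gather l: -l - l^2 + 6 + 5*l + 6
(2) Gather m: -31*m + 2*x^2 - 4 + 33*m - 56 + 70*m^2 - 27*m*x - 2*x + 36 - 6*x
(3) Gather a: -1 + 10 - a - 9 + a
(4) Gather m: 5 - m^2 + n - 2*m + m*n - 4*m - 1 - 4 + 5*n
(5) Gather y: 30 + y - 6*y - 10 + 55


(1) = -l^2 + 4*l + 12
(2) = 70*m^2 + m*(2 - 27*x) + 2*x^2 - 8*x - 24
(3) = 0
(4) = -m^2 + m*(n - 6) + 6*n
(5) = 75 - 5*y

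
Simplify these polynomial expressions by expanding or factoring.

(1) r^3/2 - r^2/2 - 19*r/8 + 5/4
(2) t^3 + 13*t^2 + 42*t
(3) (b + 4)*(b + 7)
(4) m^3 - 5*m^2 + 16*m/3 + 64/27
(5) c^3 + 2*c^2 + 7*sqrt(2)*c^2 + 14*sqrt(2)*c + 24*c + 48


(1) = (r/2 + 1)*(r - 5/2)*(r - 1/2)
(2) = t*(t + 6)*(t + 7)
(3) = b^2 + 11*b + 28
(4) = (m - 8/3)^2*(m + 1/3)
(5) = (c + 2)*(c + 3*sqrt(2))*(c + 4*sqrt(2))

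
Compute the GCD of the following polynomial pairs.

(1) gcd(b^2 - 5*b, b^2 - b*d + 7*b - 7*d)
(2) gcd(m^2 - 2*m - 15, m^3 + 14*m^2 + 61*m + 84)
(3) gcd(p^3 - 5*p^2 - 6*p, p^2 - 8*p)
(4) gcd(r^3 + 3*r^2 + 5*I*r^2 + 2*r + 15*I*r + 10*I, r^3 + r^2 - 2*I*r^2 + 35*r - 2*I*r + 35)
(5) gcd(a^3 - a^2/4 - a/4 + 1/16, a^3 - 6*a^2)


(1) = 1
(2) = m + 3
(3) = p
(4) = r^2 + r*(1 + 5*I) + 5*I
(5) = 1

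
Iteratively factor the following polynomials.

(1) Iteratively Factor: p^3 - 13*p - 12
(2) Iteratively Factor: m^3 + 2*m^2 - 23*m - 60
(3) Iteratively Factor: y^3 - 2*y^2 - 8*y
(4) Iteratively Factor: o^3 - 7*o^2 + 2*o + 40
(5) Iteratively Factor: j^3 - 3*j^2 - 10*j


(1) = (p + 1)*(p^2 - p - 12) = (p - 4)*(p + 1)*(p + 3)
(2) = (m + 4)*(m^2 - 2*m - 15) = (m + 3)*(m + 4)*(m - 5)
(3) = (y - 4)*(y^2 + 2*y) = (y - 4)*(y + 2)*(y)
(4) = (o + 2)*(o^2 - 9*o + 20) = (o - 5)*(o + 2)*(o - 4)
(5) = (j - 5)*(j^2 + 2*j) = (j - 5)*(j + 2)*(j)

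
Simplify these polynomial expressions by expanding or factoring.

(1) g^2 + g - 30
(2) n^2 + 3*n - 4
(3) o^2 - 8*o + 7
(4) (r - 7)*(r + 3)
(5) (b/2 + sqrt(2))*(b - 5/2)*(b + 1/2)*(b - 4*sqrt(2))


(1) = (g - 5)*(g + 6)
(2) = (n - 1)*(n + 4)
(3) = (o - 7)*(o - 1)
(4) = r^2 - 4*r - 21
(5) = b^4/2 - sqrt(2)*b^3 - b^3 - 69*b^2/8 + 2*sqrt(2)*b^2 + 5*sqrt(2)*b/4 + 16*b + 10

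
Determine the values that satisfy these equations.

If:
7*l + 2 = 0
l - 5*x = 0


Then:
l = -2/7
x = -2/35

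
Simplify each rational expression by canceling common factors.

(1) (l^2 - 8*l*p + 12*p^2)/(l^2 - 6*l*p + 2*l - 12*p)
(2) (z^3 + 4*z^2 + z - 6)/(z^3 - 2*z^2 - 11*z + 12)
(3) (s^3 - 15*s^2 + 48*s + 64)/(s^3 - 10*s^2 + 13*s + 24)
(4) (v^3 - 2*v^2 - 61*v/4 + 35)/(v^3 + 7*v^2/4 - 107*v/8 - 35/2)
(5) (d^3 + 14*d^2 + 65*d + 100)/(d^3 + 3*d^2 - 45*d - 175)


(1) = (l - 2*p)/(l + 2)
(2) = (z + 2)/(z - 4)
(3) = (s - 8)/(s - 3)
(4) = (4*v - 10)/(4*v + 5)
(5) = (d + 4)/(d - 7)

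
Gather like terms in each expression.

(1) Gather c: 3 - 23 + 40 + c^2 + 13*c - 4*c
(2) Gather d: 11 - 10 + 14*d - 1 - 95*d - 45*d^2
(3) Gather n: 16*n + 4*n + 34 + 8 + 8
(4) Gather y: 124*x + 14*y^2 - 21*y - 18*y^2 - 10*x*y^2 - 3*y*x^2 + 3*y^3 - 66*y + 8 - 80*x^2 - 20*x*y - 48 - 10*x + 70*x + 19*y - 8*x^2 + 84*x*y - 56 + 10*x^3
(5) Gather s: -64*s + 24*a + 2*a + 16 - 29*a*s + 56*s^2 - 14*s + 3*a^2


(1) = c^2 + 9*c + 20
(2) = -45*d^2 - 81*d
(3) = 20*n + 50
(4) = 10*x^3 - 88*x^2 + 184*x + 3*y^3 + y^2*(-10*x - 4) + y*(-3*x^2 + 64*x - 68) - 96
(5) = 3*a^2 + 26*a + 56*s^2 + s*(-29*a - 78) + 16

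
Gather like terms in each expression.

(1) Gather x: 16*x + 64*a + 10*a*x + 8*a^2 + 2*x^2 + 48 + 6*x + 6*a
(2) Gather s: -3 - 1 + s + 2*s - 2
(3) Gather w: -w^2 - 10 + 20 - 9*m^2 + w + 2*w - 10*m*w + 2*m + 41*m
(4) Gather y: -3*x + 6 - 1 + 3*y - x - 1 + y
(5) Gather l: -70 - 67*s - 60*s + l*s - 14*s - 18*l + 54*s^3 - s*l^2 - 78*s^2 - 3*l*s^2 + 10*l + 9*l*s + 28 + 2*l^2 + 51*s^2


(1) = 8*a^2 + 70*a + 2*x^2 + x*(10*a + 22) + 48
(2) = 3*s - 6
(3) = -9*m^2 + 43*m - w^2 + w*(3 - 10*m) + 10
(4) = -4*x + 4*y + 4
(5) = l^2*(2 - s) + l*(-3*s^2 + 10*s - 8) + 54*s^3 - 27*s^2 - 141*s - 42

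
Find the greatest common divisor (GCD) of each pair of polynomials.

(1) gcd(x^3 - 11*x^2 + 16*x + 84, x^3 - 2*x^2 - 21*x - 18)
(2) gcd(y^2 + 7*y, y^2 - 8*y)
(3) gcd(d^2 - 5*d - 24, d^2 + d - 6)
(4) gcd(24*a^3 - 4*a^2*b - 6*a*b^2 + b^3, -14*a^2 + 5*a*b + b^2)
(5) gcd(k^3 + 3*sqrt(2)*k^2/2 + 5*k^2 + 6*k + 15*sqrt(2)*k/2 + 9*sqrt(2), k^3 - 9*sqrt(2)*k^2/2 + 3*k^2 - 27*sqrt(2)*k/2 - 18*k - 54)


(1) = gcd((x - 7)*(x - 6)*(x + 2), (x - 6)*(x + 1)*(x + 3)) = x - 6
(2) = gcd(y*(y + 7), y*(y - 8)) = y
(3) = d + 3
(4) = 2*a - b
(5) = k^2 + k*(3*sqrt(2)/2 + 3) + 9*sqrt(2)/2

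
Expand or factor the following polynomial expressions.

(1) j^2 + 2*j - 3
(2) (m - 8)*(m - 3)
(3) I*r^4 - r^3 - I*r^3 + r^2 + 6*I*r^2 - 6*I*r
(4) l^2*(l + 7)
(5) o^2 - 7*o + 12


(1) = (j - 1)*(j + 3)
(2) = m^2 - 11*m + 24
(3) = r*(r - 2*I)*(r + 3*I)*(I*r - I)
(4) = l^3 + 7*l^2
(5) = (o - 4)*(o - 3)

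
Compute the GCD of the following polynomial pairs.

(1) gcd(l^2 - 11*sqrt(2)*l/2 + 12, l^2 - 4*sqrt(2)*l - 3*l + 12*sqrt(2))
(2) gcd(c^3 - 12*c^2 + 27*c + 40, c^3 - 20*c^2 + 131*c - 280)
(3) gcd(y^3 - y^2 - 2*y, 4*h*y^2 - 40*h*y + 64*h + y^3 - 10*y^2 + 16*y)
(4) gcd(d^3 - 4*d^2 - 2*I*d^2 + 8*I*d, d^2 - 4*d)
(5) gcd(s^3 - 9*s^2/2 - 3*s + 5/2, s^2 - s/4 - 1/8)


(1) = l - 4*sqrt(2)
(2) = c^2 - 13*c + 40
(3) = gcd(y*(y - 2)*(y + 1), (4*h + y)*(y - 8)*(y - 2)) = y - 2
(4) = gcd(d*(d - 4)*(d - 2*I), d*(d - 4)) = d^2 - 4*d
(5) = s - 1/2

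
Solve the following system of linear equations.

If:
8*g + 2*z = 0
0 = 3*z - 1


Then:
g = -1/12
z = 1/3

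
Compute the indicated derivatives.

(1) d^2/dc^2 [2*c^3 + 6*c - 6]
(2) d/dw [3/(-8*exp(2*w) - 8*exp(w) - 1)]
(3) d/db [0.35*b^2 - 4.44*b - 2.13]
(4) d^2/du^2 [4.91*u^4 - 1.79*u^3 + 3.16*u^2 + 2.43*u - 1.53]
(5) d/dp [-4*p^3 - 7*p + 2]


(1) = 12*c
(2) = (48*exp(w) + 24)*exp(w)/(8*exp(2*w) + 8*exp(w) + 1)^2
(3) = 0.7*b - 4.44
(4) = 58.92*u^2 - 10.74*u + 6.32
(5) = -12*p^2 - 7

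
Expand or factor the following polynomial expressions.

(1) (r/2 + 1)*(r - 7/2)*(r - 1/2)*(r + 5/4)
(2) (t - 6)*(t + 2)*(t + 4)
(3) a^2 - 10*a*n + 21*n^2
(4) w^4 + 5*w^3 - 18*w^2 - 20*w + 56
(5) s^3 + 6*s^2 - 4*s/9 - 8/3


(1) = r^4/2 - 3*r^3/8 - 35*r^2/8 - 69*r/32 + 35/16
(2) = t^3 - 28*t - 48
(3) = (a - 7*n)*(a - 3*n)
(4) = (w - 2)^2*(w + 2)*(w + 7)
(5) = (s - 2/3)*(s + 2/3)*(s + 6)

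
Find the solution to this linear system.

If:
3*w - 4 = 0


Then:
w = 4/3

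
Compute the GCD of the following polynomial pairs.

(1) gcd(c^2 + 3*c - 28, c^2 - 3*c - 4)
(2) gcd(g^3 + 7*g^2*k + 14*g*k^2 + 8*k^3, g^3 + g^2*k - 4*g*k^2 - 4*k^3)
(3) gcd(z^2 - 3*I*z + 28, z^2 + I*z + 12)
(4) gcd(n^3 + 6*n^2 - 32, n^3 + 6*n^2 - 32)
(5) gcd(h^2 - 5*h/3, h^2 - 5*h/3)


(1) = c - 4
(2) = gcd((g + k)*(g + 2*k)*(g + 4*k), (g - 2*k)*(g + k)*(g + 2*k)) = g^2 + 3*g*k + 2*k^2
(3) = gcd((z - 7*I)*(z + 4*I), (z - 3*I)*(z + 4*I)) = z + 4*I
(4) = n^3 + 6*n^2 - 32
(5) = h^2 - 5*h/3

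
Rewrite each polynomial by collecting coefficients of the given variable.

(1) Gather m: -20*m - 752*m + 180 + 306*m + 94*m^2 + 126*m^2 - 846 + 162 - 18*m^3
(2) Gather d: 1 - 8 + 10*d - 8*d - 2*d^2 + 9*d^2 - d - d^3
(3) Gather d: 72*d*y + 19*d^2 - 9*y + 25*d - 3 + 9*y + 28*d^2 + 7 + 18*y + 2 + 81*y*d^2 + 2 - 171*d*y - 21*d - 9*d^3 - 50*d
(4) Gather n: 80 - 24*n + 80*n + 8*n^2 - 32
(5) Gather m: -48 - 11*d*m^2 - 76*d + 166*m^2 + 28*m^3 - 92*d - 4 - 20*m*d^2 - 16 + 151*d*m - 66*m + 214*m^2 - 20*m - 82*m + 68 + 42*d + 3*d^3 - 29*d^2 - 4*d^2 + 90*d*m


(1) = -18*m^3 + 220*m^2 - 466*m - 504
(2) = -d^3 + 7*d^2 + d - 7
(3) = -9*d^3 + d^2*(81*y + 47) + d*(-99*y - 46) + 18*y + 8
(4) = 8*n^2 + 56*n + 48
(5) = 3*d^3 - 33*d^2 - 126*d + 28*m^3 + m^2*(380 - 11*d) + m*(-20*d^2 + 241*d - 168)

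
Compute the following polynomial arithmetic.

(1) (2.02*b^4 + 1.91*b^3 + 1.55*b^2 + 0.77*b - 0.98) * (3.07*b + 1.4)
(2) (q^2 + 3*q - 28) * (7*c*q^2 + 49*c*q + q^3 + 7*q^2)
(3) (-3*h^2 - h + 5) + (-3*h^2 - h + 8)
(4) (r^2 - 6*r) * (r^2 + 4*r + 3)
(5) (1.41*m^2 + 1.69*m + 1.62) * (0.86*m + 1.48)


(1) = 6.2014*b^5 + 8.6917*b^4 + 7.4325*b^3 + 4.5339*b^2 - 1.9306*b - 1.372
(2) = 7*c*q^4 + 70*c*q^3 - 49*c*q^2 - 1372*c*q + q^5 + 10*q^4 - 7*q^3 - 196*q^2
(3) = -6*h^2 - 2*h + 13
(4) = r^4 - 2*r^3 - 21*r^2 - 18*r
(5) = 1.2126*m^3 + 3.5402*m^2 + 3.8944*m + 2.3976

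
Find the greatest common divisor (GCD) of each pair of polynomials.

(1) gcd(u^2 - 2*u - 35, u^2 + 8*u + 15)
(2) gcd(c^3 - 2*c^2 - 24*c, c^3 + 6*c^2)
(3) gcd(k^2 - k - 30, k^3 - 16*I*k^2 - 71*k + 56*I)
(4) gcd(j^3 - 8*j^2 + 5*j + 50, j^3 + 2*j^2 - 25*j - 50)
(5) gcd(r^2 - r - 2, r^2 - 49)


(1) = u + 5
(2) = gcd(c*(c - 6)*(c + 4), c^2*(c + 6)) = c
(3) = gcd((k - 6)*(k + 5), (k - 8*I)*(k - 7*I)*(k - I)) = 1
(4) = gcd((j - 5)^2*(j + 2), (j - 5)*(j + 2)*(j + 5)) = j^2 - 3*j - 10
(5) = gcd((r - 2)*(r + 1), (r - 7)*(r + 7)) = 1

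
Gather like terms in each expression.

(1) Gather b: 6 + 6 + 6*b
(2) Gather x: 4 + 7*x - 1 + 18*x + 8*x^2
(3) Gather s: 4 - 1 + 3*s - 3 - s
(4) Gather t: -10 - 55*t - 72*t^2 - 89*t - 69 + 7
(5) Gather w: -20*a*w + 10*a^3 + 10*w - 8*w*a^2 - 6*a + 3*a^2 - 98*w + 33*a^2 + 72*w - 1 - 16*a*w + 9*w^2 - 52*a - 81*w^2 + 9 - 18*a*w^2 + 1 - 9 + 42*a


(1) = 6*b + 12
(2) = 8*x^2 + 25*x + 3
(3) = 2*s
(4) = -72*t^2 - 144*t - 72
(5) = 10*a^3 + 36*a^2 - 16*a + w^2*(-18*a - 72) + w*(-8*a^2 - 36*a - 16)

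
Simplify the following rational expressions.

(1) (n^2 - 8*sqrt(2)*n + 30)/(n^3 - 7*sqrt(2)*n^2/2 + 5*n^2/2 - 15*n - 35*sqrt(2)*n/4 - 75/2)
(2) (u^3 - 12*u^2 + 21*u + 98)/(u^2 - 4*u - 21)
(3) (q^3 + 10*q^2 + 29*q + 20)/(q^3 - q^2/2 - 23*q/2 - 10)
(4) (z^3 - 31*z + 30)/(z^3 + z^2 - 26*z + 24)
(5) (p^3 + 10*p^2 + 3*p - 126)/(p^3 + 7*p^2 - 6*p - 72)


(1) = (4*n - 12*sqrt(2))/(4*n^2 + n*(6*sqrt(2) + 10) + 15*sqrt(2))
(2) = (u^2 - 5*u - 14)/(u + 3)
(3) = (2*q^2 + 18*q + 40)/(2*q^2 - 3*q - 20)
(4) = (z - 5)/(z - 4)
(5) = (p + 7)/(p + 4)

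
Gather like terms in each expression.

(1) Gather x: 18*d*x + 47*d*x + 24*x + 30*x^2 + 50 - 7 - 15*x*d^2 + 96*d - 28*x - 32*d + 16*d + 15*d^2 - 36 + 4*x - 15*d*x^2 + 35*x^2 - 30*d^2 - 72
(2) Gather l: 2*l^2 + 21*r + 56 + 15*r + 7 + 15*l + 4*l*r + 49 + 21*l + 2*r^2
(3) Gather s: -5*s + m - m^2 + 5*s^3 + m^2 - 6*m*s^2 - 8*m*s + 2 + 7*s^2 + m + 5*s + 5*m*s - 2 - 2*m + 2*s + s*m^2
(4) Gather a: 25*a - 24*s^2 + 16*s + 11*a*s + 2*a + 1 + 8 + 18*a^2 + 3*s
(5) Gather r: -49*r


(1) = -15*d^2 + 80*d + x^2*(65 - 15*d) + x*(-15*d^2 + 65*d) - 65
(2) = 2*l^2 + l*(4*r + 36) + 2*r^2 + 36*r + 112
(3) = 5*s^3 + s^2*(7 - 6*m) + s*(m^2 - 3*m + 2)
(4) = 18*a^2 + a*(11*s + 27) - 24*s^2 + 19*s + 9
(5) = -49*r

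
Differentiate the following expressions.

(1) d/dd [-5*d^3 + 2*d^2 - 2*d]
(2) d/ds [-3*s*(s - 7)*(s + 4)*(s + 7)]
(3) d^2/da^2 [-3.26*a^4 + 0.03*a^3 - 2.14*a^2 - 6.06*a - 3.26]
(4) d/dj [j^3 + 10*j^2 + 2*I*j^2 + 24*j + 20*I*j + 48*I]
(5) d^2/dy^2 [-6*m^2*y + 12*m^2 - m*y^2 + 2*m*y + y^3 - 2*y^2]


(1) = -15*d^2 + 4*d - 2
(2) = -12*s^3 - 36*s^2 + 294*s + 588
(3) = -39.12*a^2 + 0.18*a - 4.28
(4) = 3*j^2 + 4*j*(5 + I) + 24 + 20*I
(5) = -2*m + 6*y - 4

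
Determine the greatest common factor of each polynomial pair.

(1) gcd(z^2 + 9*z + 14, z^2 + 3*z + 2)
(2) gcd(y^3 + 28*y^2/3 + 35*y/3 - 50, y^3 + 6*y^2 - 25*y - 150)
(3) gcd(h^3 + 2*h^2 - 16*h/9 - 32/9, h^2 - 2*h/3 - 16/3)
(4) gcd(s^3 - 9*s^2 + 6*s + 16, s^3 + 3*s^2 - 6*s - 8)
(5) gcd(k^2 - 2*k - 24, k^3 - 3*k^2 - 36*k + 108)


(1) = gcd((z + 2)*(z + 7), (z + 1)*(z + 2)) = z + 2
(2) = y^2 + 11*y + 30
(3) = gcd((h - 4/3)*(h + 4/3)*(h + 2), (h - 8/3)*(h + 2)) = h + 2
(4) = s^2 - s - 2
(5) = k - 6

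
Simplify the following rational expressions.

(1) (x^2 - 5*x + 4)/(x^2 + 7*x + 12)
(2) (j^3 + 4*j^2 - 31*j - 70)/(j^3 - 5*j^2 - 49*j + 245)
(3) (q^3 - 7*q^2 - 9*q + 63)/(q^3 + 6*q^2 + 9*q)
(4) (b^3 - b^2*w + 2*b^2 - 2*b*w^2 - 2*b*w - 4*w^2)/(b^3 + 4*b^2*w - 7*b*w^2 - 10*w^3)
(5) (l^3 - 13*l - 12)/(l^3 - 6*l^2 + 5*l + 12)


(1) = (x^2 - 5*x + 4)/(x^2 + 7*x + 12)
(2) = (j + 2)/(j - 7)
(3) = (q^2 - 10*q + 21)/(q^2 + 3*q)
(4) = (b + 2)/(b + 5*w)
(5) = (l + 3)/(l - 3)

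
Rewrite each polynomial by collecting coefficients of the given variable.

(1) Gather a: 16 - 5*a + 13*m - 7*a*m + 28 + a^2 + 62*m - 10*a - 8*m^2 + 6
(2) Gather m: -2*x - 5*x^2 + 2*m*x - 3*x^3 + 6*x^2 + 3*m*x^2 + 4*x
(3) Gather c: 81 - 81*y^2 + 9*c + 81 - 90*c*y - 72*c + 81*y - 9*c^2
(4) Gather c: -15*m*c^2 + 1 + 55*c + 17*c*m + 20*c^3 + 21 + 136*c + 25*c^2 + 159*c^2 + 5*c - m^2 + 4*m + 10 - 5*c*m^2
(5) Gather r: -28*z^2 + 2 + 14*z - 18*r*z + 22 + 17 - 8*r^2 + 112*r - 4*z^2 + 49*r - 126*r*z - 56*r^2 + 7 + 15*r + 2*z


(1) = a^2 + a*(-7*m - 15) - 8*m^2 + 75*m + 50
(2) = m*(3*x^2 + 2*x) - 3*x^3 + x^2 + 2*x
(3) = -9*c^2 + c*(-90*y - 63) - 81*y^2 + 81*y + 162
(4) = 20*c^3 + c^2*(184 - 15*m) + c*(-5*m^2 + 17*m + 196) - m^2 + 4*m + 32
(5) = -64*r^2 + r*(176 - 144*z) - 32*z^2 + 16*z + 48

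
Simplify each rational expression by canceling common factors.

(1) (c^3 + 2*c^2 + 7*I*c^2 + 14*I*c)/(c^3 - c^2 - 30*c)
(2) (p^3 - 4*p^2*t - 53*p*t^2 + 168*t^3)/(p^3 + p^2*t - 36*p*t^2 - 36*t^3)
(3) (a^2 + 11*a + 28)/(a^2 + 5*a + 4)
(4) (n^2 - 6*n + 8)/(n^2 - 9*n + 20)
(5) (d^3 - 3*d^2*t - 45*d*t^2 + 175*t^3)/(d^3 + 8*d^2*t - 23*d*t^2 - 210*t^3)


(1) = (c^2 + c*(2 + 7*I) + 14*I)/(c^2 - c - 30)
(2) = (p^3 - 4*p^2*t - 53*p*t^2 + 168*t^3)/(p^3 + p^2*t - 36*p*t^2 - 36*t^3)
(3) = (a + 7)/(a + 1)
(4) = (n - 2)/(n - 5)
(5) = (d - 5*t)/(d + 6*t)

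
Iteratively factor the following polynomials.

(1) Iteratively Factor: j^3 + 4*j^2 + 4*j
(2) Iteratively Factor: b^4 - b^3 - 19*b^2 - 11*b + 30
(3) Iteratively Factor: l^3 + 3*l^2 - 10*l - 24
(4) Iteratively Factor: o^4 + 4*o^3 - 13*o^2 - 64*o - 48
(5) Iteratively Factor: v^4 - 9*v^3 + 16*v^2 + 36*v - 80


(1) = (j + 2)*(j^2 + 2*j) = (j + 2)^2*(j)
(2) = (b - 5)*(b^3 + 4*b^2 + b - 6) = (b - 5)*(b + 2)*(b^2 + 2*b - 3) = (b - 5)*(b + 2)*(b + 3)*(b - 1)
(3) = (l + 4)*(l^2 - l - 6) = (l + 2)*(l + 4)*(l - 3)
(4) = (o + 3)*(o^3 + o^2 - 16*o - 16) = (o + 3)*(o + 4)*(o^2 - 3*o - 4) = (o + 1)*(o + 3)*(o + 4)*(o - 4)
(5) = (v - 2)*(v^3 - 7*v^2 + 2*v + 40) = (v - 2)*(v + 2)*(v^2 - 9*v + 20) = (v - 4)*(v - 2)*(v + 2)*(v - 5)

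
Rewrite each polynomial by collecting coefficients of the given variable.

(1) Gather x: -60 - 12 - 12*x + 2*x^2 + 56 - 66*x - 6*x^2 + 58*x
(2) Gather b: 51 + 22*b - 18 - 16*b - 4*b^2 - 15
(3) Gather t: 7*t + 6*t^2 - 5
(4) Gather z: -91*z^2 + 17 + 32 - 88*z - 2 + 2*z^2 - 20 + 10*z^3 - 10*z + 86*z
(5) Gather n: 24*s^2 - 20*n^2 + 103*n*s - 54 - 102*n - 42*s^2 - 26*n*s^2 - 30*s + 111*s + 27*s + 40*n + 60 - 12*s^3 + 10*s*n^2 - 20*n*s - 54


(1) = -4*x^2 - 20*x - 16
(2) = -4*b^2 + 6*b + 18
(3) = 6*t^2 + 7*t - 5
(4) = 10*z^3 - 89*z^2 - 12*z + 27
(5) = n^2*(10*s - 20) + n*(-26*s^2 + 83*s - 62) - 12*s^3 - 18*s^2 + 108*s - 48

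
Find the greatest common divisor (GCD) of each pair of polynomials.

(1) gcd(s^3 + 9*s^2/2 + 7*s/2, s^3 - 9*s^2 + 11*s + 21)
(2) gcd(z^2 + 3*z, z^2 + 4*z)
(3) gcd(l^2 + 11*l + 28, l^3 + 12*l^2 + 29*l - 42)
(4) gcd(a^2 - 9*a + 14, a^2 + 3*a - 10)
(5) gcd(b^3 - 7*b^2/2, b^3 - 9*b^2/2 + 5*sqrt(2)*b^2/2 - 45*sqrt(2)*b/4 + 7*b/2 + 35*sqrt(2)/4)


(1) = gcd(s*(s + 1)*(s + 7/2), (s - 7)*(s - 3)*(s + 1)) = s + 1
(2) = z
(3) = gcd((l + 4)*(l + 7), (l - 1)*(l + 6)*(l + 7)) = l + 7
(4) = gcd((a - 7)*(a - 2), (a - 2)*(a + 5)) = a - 2
(5) = b - 7/2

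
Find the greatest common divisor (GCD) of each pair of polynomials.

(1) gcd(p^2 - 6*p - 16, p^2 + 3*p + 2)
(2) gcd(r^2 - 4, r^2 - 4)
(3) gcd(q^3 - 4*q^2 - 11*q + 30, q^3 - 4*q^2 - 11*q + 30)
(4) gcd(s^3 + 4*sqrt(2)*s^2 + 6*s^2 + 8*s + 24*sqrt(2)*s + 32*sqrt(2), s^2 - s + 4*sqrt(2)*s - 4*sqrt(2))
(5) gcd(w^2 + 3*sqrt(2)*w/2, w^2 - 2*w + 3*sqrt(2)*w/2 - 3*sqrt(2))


(1) = p + 2
(2) = r^2 - 4
(3) = gcd((q - 5)*(q - 2)*(q + 3), (q - 5)*(q - 2)*(q + 3)) = q^3 - 4*q^2 - 11*q + 30
(4) = gcd((s + 2)*(s + 4)*(s + 4*sqrt(2)), (s - 1)*(s + 4*sqrt(2))) = s + 4*sqrt(2)
(5) = w + 3*sqrt(2)/2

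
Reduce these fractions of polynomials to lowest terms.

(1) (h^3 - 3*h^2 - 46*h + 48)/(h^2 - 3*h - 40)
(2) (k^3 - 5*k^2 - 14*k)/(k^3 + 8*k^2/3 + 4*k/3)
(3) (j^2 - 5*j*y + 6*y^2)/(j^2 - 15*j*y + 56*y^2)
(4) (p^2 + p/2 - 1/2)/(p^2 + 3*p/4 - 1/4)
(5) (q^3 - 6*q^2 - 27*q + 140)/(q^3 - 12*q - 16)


(1) = (h^2 + 5*h - 6)/(h + 5)
(2) = (3*k - 21)/(3*k + 2)
(3) = (j^2 - 5*j*y + 6*y^2)/(j^2 - 15*j*y + 56*y^2)
(4) = (4*p - 2)/(4*p - 1)
(5) = (q^2 - 2*q - 35)/(q^2 + 4*q + 4)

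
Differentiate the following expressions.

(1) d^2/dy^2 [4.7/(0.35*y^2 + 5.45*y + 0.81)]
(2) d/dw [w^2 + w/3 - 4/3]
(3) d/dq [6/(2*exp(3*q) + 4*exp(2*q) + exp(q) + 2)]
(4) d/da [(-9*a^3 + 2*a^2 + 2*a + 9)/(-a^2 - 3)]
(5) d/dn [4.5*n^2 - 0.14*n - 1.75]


(1) = (-1.1515*y^2 - 17.9305*y + 4.7*(0.7*y + 5.45)*(1.4*y + 10.9) - 2.6649)/(0.35*y^2 + 5.45*y + 0.81)^3
(2) = 2*w + 1/3
(3) = (-36*exp(2*q) - 48*exp(q) - 6)*exp(q)/(2*exp(3*q) + 4*exp(2*q) + exp(q) + 2)^2
(4) = (9*a^4 + 83*a^2 + 6*a - 6)/(a^4 + 6*a^2 + 9)
(5) = 9.0*n - 0.14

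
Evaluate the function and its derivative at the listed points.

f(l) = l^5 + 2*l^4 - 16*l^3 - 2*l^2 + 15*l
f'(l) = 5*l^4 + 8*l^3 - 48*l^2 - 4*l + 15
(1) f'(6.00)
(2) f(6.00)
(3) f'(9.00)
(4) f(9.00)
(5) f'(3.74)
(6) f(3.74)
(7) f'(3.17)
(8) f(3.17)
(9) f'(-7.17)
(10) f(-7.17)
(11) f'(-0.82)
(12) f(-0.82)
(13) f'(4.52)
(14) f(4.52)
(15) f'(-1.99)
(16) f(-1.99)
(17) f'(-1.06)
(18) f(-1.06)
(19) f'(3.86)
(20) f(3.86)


(1) = 6471.00
(2) = 6930.00
(3) = 34728.00
(4) = 60480.00
(5) = 725.41
(6) = 314.15
(7) = 279.71
(8) = 39.84
(9) = 7841.61
(10) = -7976.40
(11) = -16.15
(12) = -4.29
(13) = 1842.03
(14) = 1270.87
(15) = -151.76
(16) = 88.48
(17) = -37.91
(18) = 2.10
(19) = 854.47
(20) = 408.81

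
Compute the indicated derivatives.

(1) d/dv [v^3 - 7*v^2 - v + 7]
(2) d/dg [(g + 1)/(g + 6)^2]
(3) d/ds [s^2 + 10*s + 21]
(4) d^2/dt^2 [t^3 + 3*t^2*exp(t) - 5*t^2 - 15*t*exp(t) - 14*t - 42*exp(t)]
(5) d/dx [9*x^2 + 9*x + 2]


(1) = 3*v^2 - 14*v - 1
(2) = (4 - g)/(g + 6)^3
(3) = 2*s + 10
(4) = 3*t^2*exp(t) - 3*t*exp(t) + 6*t - 66*exp(t) - 10
(5) = 18*x + 9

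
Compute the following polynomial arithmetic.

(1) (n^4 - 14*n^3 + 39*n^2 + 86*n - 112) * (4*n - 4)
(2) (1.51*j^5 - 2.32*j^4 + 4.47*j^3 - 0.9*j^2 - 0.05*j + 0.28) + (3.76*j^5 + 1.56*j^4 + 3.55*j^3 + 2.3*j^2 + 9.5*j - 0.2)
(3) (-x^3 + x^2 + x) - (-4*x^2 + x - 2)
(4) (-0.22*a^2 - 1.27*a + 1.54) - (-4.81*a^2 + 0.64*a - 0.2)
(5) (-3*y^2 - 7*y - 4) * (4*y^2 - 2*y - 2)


(1) = 4*n^5 - 60*n^4 + 212*n^3 + 188*n^2 - 792*n + 448
(2) = 5.27*j^5 - 0.76*j^4 + 8.02*j^3 + 1.4*j^2 + 9.45*j + 0.08
(3) = -x^3 + 5*x^2 + 2
(4) = 4.59*a^2 - 1.91*a + 1.74
(5) = -12*y^4 - 22*y^3 + 4*y^2 + 22*y + 8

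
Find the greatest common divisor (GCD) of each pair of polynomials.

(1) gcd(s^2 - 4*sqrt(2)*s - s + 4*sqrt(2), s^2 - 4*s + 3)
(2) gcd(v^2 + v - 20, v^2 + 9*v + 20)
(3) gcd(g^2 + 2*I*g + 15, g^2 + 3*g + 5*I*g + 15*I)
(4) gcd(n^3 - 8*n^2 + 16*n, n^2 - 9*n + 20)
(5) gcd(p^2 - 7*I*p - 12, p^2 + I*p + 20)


(1) = s - 1
(2) = v + 5
(3) = g + 5*I
(4) = n - 4
(5) = gcd((p - 4*I)*(p - 3*I), (p - 4*I)*(p + 5*I)) = p - 4*I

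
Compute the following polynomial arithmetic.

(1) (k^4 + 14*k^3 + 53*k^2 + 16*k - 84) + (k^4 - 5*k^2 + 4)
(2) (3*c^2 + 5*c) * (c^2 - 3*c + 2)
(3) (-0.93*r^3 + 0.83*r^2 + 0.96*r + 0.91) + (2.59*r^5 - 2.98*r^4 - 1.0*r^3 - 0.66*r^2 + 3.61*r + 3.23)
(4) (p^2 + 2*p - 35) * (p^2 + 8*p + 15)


(1) = 2*k^4 + 14*k^3 + 48*k^2 + 16*k - 80
(2) = 3*c^4 - 4*c^3 - 9*c^2 + 10*c
(3) = 2.59*r^5 - 2.98*r^4 - 1.93*r^3 + 0.17*r^2 + 4.57*r + 4.14
(4) = p^4 + 10*p^3 - 4*p^2 - 250*p - 525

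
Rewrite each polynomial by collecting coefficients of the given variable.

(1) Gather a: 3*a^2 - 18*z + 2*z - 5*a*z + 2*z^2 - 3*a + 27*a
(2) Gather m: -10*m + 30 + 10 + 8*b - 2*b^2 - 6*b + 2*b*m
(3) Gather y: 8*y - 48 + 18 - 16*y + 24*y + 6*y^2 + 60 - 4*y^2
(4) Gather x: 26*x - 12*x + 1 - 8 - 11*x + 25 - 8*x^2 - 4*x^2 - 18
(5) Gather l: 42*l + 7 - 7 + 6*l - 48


(1) = 3*a^2 + a*(24 - 5*z) + 2*z^2 - 16*z
(2) = -2*b^2 + 2*b + m*(2*b - 10) + 40
(3) = 2*y^2 + 16*y + 30
(4) = -12*x^2 + 3*x
(5) = 48*l - 48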